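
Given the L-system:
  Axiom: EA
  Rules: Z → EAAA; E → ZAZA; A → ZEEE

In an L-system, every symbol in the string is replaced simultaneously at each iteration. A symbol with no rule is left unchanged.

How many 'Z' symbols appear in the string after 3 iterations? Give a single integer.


Answer: 33

Derivation:
Step 0: EA  (0 'Z')
Step 1: ZAZAZEEE  (3 'Z')
Step 2: EAAAZEEEEAAAZEEEEAAAZAZAZAZAZAZA  (8 'Z')
Step 3: ZAZAZEEEZEEEZEEEEAAAZAZAZAZAZAZAZAZAZEEEZEEEZEEEEAAAZAZAZAZAZAZAZAZAZEEEZEEEZEEEEAAAZEEEEAAAZEEEEAAAZEEEEAAAZEEEEAAAZEEEEAAAZEEE  (33 'Z')


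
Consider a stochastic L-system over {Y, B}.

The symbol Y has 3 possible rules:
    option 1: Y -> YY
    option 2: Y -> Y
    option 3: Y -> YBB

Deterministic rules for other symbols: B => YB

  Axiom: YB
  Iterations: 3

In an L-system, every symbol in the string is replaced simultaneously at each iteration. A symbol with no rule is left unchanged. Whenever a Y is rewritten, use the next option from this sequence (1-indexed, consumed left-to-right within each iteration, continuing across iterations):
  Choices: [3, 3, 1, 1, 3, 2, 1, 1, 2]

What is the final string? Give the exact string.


Step 0: YB
Step 1: YBBYB  (used choices [3])
Step 2: YBBYBYBYYYB  (used choices [3, 1])
Step 3: YYYBYBYBBYBYYBYYYYYYB  (used choices [1, 3, 2, 1, 1, 2])

Answer: YYYBYBYBBYBYYBYYYYYYB


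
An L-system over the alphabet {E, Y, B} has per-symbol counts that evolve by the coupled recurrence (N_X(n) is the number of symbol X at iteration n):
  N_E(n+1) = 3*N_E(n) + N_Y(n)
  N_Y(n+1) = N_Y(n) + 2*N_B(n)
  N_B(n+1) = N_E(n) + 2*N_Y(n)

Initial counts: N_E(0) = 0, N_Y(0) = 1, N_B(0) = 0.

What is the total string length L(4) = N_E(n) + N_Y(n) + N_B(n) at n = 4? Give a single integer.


Answer: 140

Derivation:
Step 0: N_E=0, N_Y=1, N_B=0, L=1
Step 1: N_E=1, N_Y=1, N_B=2, L=4
Step 2: N_E=4, N_Y=5, N_B=3, L=12
Step 3: N_E=17, N_Y=11, N_B=14, L=42
Step 4: N_E=62, N_Y=39, N_B=39, L=140


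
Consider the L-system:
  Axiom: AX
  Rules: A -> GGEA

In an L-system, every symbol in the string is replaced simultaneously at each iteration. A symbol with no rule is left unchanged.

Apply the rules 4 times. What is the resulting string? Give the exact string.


Step 0: AX
Step 1: GGEAX
Step 2: GGEGGEAX
Step 3: GGEGGEGGEAX
Step 4: GGEGGEGGEGGEAX

Answer: GGEGGEGGEGGEAX


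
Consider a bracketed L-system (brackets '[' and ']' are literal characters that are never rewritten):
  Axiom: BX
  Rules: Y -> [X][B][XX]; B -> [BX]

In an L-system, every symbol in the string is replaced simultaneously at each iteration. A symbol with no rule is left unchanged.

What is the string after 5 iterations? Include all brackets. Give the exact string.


Step 0: BX
Step 1: [BX]X
Step 2: [[BX]X]X
Step 3: [[[BX]X]X]X
Step 4: [[[[BX]X]X]X]X
Step 5: [[[[[BX]X]X]X]X]X

Answer: [[[[[BX]X]X]X]X]X


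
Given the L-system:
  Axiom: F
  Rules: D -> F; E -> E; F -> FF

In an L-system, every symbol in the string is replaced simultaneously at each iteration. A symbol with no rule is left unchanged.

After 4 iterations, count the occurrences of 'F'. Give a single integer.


Answer: 16

Derivation:
Step 0: F  (1 'F')
Step 1: FF  (2 'F')
Step 2: FFFF  (4 'F')
Step 3: FFFFFFFF  (8 'F')
Step 4: FFFFFFFFFFFFFFFF  (16 'F')


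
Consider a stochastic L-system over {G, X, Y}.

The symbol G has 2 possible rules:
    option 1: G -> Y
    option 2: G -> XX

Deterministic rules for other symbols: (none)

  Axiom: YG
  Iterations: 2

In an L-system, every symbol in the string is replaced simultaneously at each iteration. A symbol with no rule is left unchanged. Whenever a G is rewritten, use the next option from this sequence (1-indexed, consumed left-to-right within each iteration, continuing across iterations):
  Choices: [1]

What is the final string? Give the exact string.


Step 0: YG
Step 1: YY  (used choices [1])
Step 2: YY  (used choices [])

Answer: YY


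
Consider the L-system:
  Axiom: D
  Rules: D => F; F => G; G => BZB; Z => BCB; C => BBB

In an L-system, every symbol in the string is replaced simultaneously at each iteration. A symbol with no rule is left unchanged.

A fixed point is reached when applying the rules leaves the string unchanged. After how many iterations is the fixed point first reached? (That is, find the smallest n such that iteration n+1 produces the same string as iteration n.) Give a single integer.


Step 0: D
Step 1: F
Step 2: G
Step 3: BZB
Step 4: BBCBB
Step 5: BBBBBBB
Step 6: BBBBBBB  (unchanged — fixed point at step 5)

Answer: 5


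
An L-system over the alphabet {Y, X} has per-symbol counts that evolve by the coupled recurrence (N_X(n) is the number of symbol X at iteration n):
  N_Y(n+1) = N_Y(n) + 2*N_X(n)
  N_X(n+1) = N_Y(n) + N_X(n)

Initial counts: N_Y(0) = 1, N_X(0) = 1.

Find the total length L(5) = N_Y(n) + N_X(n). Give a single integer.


Answer: 169

Derivation:
Step 0: N_Y=1, N_X=1, L=2
Step 1: N_Y=3, N_X=2, L=5
Step 2: N_Y=7, N_X=5, L=12
Step 3: N_Y=17, N_X=12, L=29
Step 4: N_Y=41, N_X=29, L=70
Step 5: N_Y=99, N_X=70, L=169


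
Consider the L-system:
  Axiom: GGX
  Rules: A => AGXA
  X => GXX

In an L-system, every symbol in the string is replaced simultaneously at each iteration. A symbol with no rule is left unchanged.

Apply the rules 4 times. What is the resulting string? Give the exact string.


Answer: GGGGGGXXGXXGGXXGXXGGGXXGXXGGXXGXX

Derivation:
Step 0: GGX
Step 1: GGGXX
Step 2: GGGGXXGXX
Step 3: GGGGGXXGXXGGXXGXX
Step 4: GGGGGGXXGXXGGXXGXXGGGXXGXXGGXXGXX


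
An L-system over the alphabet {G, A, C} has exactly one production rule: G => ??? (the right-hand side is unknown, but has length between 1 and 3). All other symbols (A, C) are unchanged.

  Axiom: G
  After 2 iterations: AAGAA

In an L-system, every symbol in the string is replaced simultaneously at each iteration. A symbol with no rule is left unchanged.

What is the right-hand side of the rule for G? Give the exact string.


Answer: AGA

Derivation:
Trying G => AGA:
  Step 0: G
  Step 1: AGA
  Step 2: AAGAA
Matches the given result.


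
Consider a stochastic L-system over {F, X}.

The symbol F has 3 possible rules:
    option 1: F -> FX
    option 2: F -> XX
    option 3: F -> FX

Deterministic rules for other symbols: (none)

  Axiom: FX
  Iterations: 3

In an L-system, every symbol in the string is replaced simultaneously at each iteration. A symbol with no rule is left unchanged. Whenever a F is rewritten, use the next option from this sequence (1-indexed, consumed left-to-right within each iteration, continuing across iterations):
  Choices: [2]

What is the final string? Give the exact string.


Step 0: FX
Step 1: XXX  (used choices [2])
Step 2: XXX  (used choices [])
Step 3: XXX  (used choices [])

Answer: XXX


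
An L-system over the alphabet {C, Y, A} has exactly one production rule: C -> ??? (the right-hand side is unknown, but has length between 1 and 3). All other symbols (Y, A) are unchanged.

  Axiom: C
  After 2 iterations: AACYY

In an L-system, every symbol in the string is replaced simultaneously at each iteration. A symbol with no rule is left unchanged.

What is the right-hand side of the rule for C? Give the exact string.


Answer: ACY

Derivation:
Trying C -> ACY:
  Step 0: C
  Step 1: ACY
  Step 2: AACYY
Matches the given result.


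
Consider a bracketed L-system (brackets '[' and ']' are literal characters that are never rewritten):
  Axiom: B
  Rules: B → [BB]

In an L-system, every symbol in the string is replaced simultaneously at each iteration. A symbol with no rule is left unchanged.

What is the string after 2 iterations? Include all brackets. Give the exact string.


Answer: [[BB][BB]]

Derivation:
Step 0: B
Step 1: [BB]
Step 2: [[BB][BB]]


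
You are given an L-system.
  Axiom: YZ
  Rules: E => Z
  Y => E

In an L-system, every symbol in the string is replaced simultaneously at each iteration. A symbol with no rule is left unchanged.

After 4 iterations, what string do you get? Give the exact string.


Step 0: YZ
Step 1: EZ
Step 2: ZZ
Step 3: ZZ
Step 4: ZZ

Answer: ZZ


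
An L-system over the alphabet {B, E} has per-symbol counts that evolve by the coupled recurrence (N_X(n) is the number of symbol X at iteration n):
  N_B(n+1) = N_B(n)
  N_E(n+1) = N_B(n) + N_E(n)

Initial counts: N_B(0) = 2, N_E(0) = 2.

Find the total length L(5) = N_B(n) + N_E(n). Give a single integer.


Step 0: N_B=2, N_E=2, L=4
Step 1: N_B=2, N_E=4, L=6
Step 2: N_B=2, N_E=6, L=8
Step 3: N_B=2, N_E=8, L=10
Step 4: N_B=2, N_E=10, L=12
Step 5: N_B=2, N_E=12, L=14

Answer: 14


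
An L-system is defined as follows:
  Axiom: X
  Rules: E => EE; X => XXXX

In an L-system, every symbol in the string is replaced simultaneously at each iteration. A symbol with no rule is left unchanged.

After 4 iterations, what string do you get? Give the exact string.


Step 0: X
Step 1: XXXX
Step 2: XXXXXXXXXXXXXXXX
Step 3: XXXXXXXXXXXXXXXXXXXXXXXXXXXXXXXXXXXXXXXXXXXXXXXXXXXXXXXXXXXXXXXX
Step 4: XXXXXXXXXXXXXXXXXXXXXXXXXXXXXXXXXXXXXXXXXXXXXXXXXXXXXXXXXXXXXXXXXXXXXXXXXXXXXXXXXXXXXXXXXXXXXXXXXXXXXXXXXXXXXXXXXXXXXXXXXXXXXXXXXXXXXXXXXXXXXXXXXXXXXXXXXXXXXXXXXXXXXXXXXXXXXXXXXXXXXXXXXXXXXXXXXXXXXXXXXXXXXXXXXXXXXXXXXXXXXXXXXXXXXXXXXXXXXXXXXXXXXXXXXXXXXXXX

Answer: XXXXXXXXXXXXXXXXXXXXXXXXXXXXXXXXXXXXXXXXXXXXXXXXXXXXXXXXXXXXXXXXXXXXXXXXXXXXXXXXXXXXXXXXXXXXXXXXXXXXXXXXXXXXXXXXXXXXXXXXXXXXXXXXXXXXXXXXXXXXXXXXXXXXXXXXXXXXXXXXXXXXXXXXXXXXXXXXXXXXXXXXXXXXXXXXXXXXXXXXXXXXXXXXXXXXXXXXXXXXXXXXXXXXXXXXXXXXXXXXXXXXXXXXXXXXXXXX


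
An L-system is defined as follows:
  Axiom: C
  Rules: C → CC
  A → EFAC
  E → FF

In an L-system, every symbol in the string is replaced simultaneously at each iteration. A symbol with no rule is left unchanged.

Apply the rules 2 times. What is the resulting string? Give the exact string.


Step 0: C
Step 1: CC
Step 2: CCCC

Answer: CCCC


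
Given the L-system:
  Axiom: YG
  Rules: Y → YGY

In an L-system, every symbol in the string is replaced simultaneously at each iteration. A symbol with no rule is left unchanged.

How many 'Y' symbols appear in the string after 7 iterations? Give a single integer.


Step 0: YG  (1 'Y')
Step 1: YGYG  (2 'Y')
Step 2: YGYGYGYG  (4 'Y')
Step 3: YGYGYGYGYGYGYGYG  (8 'Y')
Step 4: YGYGYGYGYGYGYGYGYGYGYGYGYGYGYGYG  (16 'Y')
Step 5: YGYGYGYGYGYGYGYGYGYGYGYGYGYGYGYGYGYGYGYGYGYGYGYGYGYGYGYGYGYGYGYG  (32 'Y')
Step 6: YGYGYGYGYGYGYGYGYGYGYGYGYGYGYGYGYGYGYGYGYGYGYGYGYGYGYGYGYGYGYGYGYGYGYGYGYGYGYGYGYGYGYGYGYGYGYGYGYGYGYGYGYGYGYGYGYGYGYGYGYGYGYGYG  (64 'Y')
Step 7: YGYGYGYGYGYGYGYGYGYGYGYGYGYGYGYGYGYGYGYGYGYGYGYGYGYGYGYGYGYGYGYGYGYGYGYGYGYGYGYGYGYGYGYGYGYGYGYGYGYGYGYGYGYGYGYGYGYGYGYGYGYGYGYGYGYGYGYGYGYGYGYGYGYGYGYGYGYGYGYGYGYGYGYGYGYGYGYGYGYGYGYGYGYGYGYGYGYGYGYGYGYGYGYGYGYGYGYGYGYGYGYGYGYGYGYGYGYGYGYGYGYGYGYGYGYGYGYG  (128 'Y')

Answer: 128


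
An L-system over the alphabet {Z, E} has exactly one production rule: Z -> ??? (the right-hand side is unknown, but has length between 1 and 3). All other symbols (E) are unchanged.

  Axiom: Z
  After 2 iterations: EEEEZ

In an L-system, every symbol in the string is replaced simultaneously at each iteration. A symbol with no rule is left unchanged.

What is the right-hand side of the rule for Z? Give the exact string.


Trying Z -> EEZ:
  Step 0: Z
  Step 1: EEZ
  Step 2: EEEEZ
Matches the given result.

Answer: EEZ


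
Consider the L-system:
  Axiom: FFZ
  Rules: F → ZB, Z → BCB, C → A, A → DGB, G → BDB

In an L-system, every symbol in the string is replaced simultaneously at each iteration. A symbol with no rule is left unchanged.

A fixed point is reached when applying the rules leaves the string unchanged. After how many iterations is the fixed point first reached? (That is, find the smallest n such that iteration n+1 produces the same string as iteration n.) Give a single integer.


Answer: 5

Derivation:
Step 0: FFZ
Step 1: ZBZBBCB
Step 2: BCBBBCBBBAB
Step 3: BABBBABBBDGBB
Step 4: BDGBBBBDGBBBBDBDBBB
Step 5: BDBDBBBBBDBDBBBBBDBDBBB
Step 6: BDBDBBBBBDBDBBBBBDBDBBB  (unchanged — fixed point at step 5)


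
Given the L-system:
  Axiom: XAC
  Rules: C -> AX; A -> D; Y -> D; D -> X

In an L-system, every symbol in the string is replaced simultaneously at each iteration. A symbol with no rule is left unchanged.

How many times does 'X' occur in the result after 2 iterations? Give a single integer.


Answer: 3

Derivation:
Step 0: XAC  (1 'X')
Step 1: XDAX  (2 'X')
Step 2: XXDX  (3 'X')


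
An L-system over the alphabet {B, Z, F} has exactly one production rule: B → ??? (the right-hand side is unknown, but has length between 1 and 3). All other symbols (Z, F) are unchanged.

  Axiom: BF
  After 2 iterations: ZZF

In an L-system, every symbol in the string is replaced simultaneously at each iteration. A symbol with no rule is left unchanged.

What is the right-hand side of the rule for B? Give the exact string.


Answer: ZZ

Derivation:
Trying B → ZZ:
  Step 0: BF
  Step 1: ZZF
  Step 2: ZZF
Matches the given result.


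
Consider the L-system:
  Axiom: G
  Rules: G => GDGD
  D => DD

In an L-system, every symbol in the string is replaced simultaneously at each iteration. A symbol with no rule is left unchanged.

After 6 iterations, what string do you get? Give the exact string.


Step 0: G
Step 1: GDGD
Step 2: GDGDDDGDGDDD
Step 3: GDGDDDGDGDDDDDDDGDGDDDGDGDDDDDDD
Step 4: GDGDDDGDGDDDDDDDGDGDDDGDGDDDDDDDDDDDDDDDGDGDDDGDGDDDDDDDGDGDDDGDGDDDDDDDDDDDDDDD
Step 5: GDGDDDGDGDDDDDDDGDGDDDGDGDDDDDDDDDDDDDDDGDGDDDGDGDDDDDDDGDGDDDGDGDDDDDDDDDDDDDDDDDDDDDDDDDDDDDDDGDGDDDGDGDDDDDDDGDGDDDGDGDDDDDDDDDDDDDDDGDGDDDGDGDDDDDDDGDGDDDGDGDDDDDDDDDDDDDDDDDDDDDDDDDDDDDDD
Step 6: GDGDDDGDGDDDDDDDGDGDDDGDGDDDDDDDDDDDDDDDGDGDDDGDGDDDDDDDGDGDDDGDGDDDDDDDDDDDDDDDDDDDDDDDDDDDDDDDGDGDDDGDGDDDDDDDGDGDDDGDGDDDDDDDDDDDDDDDGDGDDDGDGDDDDDDDGDGDDDGDGDDDDDDDDDDDDDDDDDDDDDDDDDDDDDDDDDDDDDDDDDDDDDDDDDDDDDDDDDDDDDDDGDGDDDGDGDDDDDDDGDGDDDGDGDDDDDDDDDDDDDDDGDGDDDGDGDDDDDDDGDGDDDGDGDDDDDDDDDDDDDDDDDDDDDDDDDDDDDDDGDGDDDGDGDDDDDDDGDGDDDGDGDDDDDDDDDDDDDDDGDGDDDGDGDDDDDDDGDGDDDGDGDDDDDDDDDDDDDDDDDDDDDDDDDDDDDDDDDDDDDDDDDDDDDDDDDDDDDDDDDDDDDDD

Answer: GDGDDDGDGDDDDDDDGDGDDDGDGDDDDDDDDDDDDDDDGDGDDDGDGDDDDDDDGDGDDDGDGDDDDDDDDDDDDDDDDDDDDDDDDDDDDDDDGDGDDDGDGDDDDDDDGDGDDDGDGDDDDDDDDDDDDDDDGDGDDDGDGDDDDDDDGDGDDDGDGDDDDDDDDDDDDDDDDDDDDDDDDDDDDDDDDDDDDDDDDDDDDDDDDDDDDDDDDDDDDDDDGDGDDDGDGDDDDDDDGDGDDDGDGDDDDDDDDDDDDDDDGDGDDDGDGDDDDDDDGDGDDDGDGDDDDDDDDDDDDDDDDDDDDDDDDDDDDDDDGDGDDDGDGDDDDDDDGDGDDDGDGDDDDDDDDDDDDDDDGDGDDDGDGDDDDDDDGDGDDDGDGDDDDDDDDDDDDDDDDDDDDDDDDDDDDDDDDDDDDDDDDDDDDDDDDDDDDDDDDDDDDDDD


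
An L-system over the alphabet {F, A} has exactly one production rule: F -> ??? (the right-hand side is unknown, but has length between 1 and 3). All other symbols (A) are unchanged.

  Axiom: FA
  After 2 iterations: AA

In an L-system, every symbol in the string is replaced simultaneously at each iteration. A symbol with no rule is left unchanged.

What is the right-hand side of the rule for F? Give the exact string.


Answer: A

Derivation:
Trying F -> A:
  Step 0: FA
  Step 1: AA
  Step 2: AA
Matches the given result.


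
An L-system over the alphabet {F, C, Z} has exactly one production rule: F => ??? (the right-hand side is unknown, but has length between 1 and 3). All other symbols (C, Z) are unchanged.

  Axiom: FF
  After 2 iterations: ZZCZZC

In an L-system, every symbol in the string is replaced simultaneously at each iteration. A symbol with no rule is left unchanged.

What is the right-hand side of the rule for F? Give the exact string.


Trying F => ZZC:
  Step 0: FF
  Step 1: ZZCZZC
  Step 2: ZZCZZC
Matches the given result.

Answer: ZZC


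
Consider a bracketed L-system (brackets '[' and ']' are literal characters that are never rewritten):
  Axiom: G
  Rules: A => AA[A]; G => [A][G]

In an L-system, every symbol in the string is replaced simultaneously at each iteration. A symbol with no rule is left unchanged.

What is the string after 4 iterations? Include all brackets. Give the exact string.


Step 0: G
Step 1: [A][G]
Step 2: [AA[A]][[A][G]]
Step 3: [AA[A]AA[A][AA[A]]][[AA[A]][[A][G]]]
Step 4: [AA[A]AA[A][AA[A]]AA[A]AA[A][AA[A]][AA[A]AA[A][AA[A]]]][[AA[A]AA[A][AA[A]]][[AA[A]][[A][G]]]]

Answer: [AA[A]AA[A][AA[A]]AA[A]AA[A][AA[A]][AA[A]AA[A][AA[A]]]][[AA[A]AA[A][AA[A]]][[AA[A]][[A][G]]]]


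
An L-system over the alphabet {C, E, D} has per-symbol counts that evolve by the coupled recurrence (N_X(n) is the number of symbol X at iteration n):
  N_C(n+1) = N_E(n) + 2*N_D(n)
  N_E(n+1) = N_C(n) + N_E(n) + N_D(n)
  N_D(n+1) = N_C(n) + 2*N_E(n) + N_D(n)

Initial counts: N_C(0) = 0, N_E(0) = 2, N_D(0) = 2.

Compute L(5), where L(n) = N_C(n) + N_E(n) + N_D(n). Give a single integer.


Answer: 1992

Derivation:
Step 0: N_C=0, N_E=2, N_D=2, L=4
Step 1: N_C=6, N_E=4, N_D=6, L=16
Step 2: N_C=16, N_E=16, N_D=20, L=52
Step 3: N_C=56, N_E=52, N_D=68, L=176
Step 4: N_C=188, N_E=176, N_D=228, L=592
Step 5: N_C=632, N_E=592, N_D=768, L=1992


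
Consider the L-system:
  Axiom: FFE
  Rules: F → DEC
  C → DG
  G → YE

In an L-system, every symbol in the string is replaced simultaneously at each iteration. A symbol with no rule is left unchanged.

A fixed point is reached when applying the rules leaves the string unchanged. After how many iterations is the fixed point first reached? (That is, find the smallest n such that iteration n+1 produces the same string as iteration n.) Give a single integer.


Step 0: FFE
Step 1: DECDECE
Step 2: DEDGDEDGE
Step 3: DEDYEDEDYEE
Step 4: DEDYEDEDYEE  (unchanged — fixed point at step 3)

Answer: 3


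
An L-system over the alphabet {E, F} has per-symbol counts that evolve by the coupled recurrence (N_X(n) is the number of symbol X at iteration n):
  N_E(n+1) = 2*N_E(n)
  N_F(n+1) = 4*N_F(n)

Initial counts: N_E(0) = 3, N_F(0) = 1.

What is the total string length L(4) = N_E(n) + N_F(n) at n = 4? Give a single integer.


Answer: 304

Derivation:
Step 0: N_E=3, N_F=1, L=4
Step 1: N_E=6, N_F=4, L=10
Step 2: N_E=12, N_F=16, L=28
Step 3: N_E=24, N_F=64, L=88
Step 4: N_E=48, N_F=256, L=304


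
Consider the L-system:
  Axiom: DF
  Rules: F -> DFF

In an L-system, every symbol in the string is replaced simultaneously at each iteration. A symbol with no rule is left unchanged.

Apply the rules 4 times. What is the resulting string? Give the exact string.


Step 0: DF
Step 1: DDFF
Step 2: DDDFFDFF
Step 3: DDDDFFDFFDDFFDFF
Step 4: DDDDDFFDFFDDFFDFFDDDFFDFFDDFFDFF

Answer: DDDDDFFDFFDDFFDFFDDDFFDFFDDFFDFF


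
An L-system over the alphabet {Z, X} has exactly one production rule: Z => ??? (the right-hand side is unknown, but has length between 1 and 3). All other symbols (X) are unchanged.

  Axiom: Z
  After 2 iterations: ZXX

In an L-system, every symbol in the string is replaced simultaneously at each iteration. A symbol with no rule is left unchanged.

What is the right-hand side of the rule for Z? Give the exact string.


Trying Z => ZX:
  Step 0: Z
  Step 1: ZX
  Step 2: ZXX
Matches the given result.

Answer: ZX


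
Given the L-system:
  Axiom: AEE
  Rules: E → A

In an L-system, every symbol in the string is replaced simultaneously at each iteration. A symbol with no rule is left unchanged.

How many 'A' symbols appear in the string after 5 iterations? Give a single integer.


Step 0: AEE  (1 'A')
Step 1: AAA  (3 'A')
Step 2: AAA  (3 'A')
Step 3: AAA  (3 'A')
Step 4: AAA  (3 'A')
Step 5: AAA  (3 'A')

Answer: 3


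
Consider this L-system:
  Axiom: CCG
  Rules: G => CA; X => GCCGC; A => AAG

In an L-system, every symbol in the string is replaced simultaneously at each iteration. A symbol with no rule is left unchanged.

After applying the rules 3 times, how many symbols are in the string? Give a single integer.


Answer: 11

Derivation:
Step 0: length = 3
Step 1: length = 4
Step 2: length = 6
Step 3: length = 11


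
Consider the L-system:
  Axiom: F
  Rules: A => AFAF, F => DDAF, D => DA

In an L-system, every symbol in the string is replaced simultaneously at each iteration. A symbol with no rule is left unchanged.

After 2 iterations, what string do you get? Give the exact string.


Answer: DADAAFAFDDAF

Derivation:
Step 0: F
Step 1: DDAF
Step 2: DADAAFAFDDAF


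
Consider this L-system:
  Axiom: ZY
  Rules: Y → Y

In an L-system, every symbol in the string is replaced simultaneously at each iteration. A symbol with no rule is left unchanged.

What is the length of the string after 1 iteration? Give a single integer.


Answer: 2

Derivation:
Step 0: length = 2
Step 1: length = 2


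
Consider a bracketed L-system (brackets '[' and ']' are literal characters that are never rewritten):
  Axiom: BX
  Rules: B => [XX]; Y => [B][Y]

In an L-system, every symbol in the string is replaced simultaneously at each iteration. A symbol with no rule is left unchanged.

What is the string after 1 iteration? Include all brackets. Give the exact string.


Answer: [XX]X

Derivation:
Step 0: BX
Step 1: [XX]X


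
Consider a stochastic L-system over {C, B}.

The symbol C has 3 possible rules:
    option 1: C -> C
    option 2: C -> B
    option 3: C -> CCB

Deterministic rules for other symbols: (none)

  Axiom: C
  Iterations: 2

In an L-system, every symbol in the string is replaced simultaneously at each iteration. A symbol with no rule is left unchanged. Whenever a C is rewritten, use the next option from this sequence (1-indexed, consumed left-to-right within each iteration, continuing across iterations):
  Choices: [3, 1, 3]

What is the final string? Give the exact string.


Answer: CCCBB

Derivation:
Step 0: C
Step 1: CCB  (used choices [3])
Step 2: CCCBB  (used choices [1, 3])


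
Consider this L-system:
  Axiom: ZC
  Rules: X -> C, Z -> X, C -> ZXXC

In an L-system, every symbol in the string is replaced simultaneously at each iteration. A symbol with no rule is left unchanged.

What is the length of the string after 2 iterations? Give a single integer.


Answer: 8

Derivation:
Step 0: length = 2
Step 1: length = 5
Step 2: length = 8


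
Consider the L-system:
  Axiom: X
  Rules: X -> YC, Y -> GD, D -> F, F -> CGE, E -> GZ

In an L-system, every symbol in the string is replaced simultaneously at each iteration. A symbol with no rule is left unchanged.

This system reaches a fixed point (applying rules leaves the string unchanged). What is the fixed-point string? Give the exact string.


Step 0: X
Step 1: YC
Step 2: GDC
Step 3: GFC
Step 4: GCGEC
Step 5: GCGGZC
Step 6: GCGGZC  (unchanged — fixed point at step 5)

Answer: GCGGZC


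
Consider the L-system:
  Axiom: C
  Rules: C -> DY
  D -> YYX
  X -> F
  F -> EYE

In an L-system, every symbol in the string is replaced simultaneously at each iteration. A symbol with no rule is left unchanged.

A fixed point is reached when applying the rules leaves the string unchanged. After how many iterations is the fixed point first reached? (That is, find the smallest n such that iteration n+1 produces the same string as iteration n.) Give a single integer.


Step 0: C
Step 1: DY
Step 2: YYXY
Step 3: YYFY
Step 4: YYEYEY
Step 5: YYEYEY  (unchanged — fixed point at step 4)

Answer: 4


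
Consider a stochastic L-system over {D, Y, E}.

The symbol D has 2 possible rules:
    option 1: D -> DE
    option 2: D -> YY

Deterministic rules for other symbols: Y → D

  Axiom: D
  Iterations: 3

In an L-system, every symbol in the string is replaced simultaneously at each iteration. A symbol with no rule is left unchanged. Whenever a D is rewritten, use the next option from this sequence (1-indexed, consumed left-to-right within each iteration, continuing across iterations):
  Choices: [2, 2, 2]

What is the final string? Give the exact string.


Step 0: D
Step 1: YY  (used choices [2])
Step 2: DD  (used choices [])
Step 3: YYYY  (used choices [2, 2])

Answer: YYYY


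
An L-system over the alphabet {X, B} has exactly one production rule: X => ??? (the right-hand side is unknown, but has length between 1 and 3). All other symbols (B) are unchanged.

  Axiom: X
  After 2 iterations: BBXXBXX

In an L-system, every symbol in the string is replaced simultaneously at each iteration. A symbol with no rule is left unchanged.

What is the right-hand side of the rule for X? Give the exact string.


Answer: BXX

Derivation:
Trying X => BXX:
  Step 0: X
  Step 1: BXX
  Step 2: BBXXBXX
Matches the given result.


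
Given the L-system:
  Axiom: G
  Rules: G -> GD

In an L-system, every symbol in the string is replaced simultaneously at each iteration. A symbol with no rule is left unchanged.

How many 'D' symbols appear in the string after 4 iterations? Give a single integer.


Answer: 4

Derivation:
Step 0: G  (0 'D')
Step 1: GD  (1 'D')
Step 2: GDD  (2 'D')
Step 3: GDDD  (3 'D')
Step 4: GDDDD  (4 'D')


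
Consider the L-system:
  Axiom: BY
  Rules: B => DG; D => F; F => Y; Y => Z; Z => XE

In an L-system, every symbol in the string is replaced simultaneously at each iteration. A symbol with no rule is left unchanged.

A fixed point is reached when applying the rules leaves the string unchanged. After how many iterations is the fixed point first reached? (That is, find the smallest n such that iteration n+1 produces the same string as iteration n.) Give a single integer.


Step 0: BY
Step 1: DGZ
Step 2: FGXE
Step 3: YGXE
Step 4: ZGXE
Step 5: XEGXE
Step 6: XEGXE  (unchanged — fixed point at step 5)

Answer: 5


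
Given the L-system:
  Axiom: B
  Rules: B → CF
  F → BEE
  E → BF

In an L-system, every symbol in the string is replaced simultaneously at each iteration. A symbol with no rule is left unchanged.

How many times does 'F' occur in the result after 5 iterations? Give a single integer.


Answer: 9

Derivation:
Step 0: B  (0 'F')
Step 1: CF  (1 'F')
Step 2: CBEE  (0 'F')
Step 3: CCFBFBF  (3 'F')
Step 4: CCBEECFBEECFBEE  (2 'F')
Step 5: CCCFBFBFCBEECFBFBFCBEECFBFBF  (9 'F')


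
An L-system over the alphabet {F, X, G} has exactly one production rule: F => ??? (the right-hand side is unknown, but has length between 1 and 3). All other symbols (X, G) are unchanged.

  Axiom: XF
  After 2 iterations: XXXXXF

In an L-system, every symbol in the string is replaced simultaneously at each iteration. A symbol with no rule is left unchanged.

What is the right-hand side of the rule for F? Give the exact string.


Answer: XXF

Derivation:
Trying F => XXF:
  Step 0: XF
  Step 1: XXXF
  Step 2: XXXXXF
Matches the given result.


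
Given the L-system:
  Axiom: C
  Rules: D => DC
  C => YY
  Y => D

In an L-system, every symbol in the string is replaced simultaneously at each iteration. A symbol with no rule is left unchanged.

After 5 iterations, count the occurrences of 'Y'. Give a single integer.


Step 0: C  (0 'Y')
Step 1: YY  (2 'Y')
Step 2: DD  (0 'Y')
Step 3: DCDC  (0 'Y')
Step 4: DCYYDCYY  (4 'Y')
Step 5: DCYYDDDCYYDD  (4 'Y')

Answer: 4


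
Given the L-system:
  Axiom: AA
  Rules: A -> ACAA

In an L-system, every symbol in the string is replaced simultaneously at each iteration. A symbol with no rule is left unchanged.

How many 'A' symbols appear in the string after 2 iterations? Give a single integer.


Step 0: AA  (2 'A')
Step 1: ACAAACAA  (6 'A')
Step 2: ACAACACAAACAAACAACACAAACAA  (18 'A')

Answer: 18


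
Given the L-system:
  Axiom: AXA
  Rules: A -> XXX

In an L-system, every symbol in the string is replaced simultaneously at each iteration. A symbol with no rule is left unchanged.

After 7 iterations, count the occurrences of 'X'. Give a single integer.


Answer: 7

Derivation:
Step 0: AXA  (1 'X')
Step 1: XXXXXXX  (7 'X')
Step 2: XXXXXXX  (7 'X')
Step 3: XXXXXXX  (7 'X')
Step 4: XXXXXXX  (7 'X')
Step 5: XXXXXXX  (7 'X')
Step 6: XXXXXXX  (7 'X')
Step 7: XXXXXXX  (7 'X')


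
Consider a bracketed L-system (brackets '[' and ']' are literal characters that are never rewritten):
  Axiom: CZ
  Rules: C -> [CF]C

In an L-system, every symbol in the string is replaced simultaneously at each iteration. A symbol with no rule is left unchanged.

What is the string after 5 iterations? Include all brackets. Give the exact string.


Answer: [[[[[CF]CF][CF]CF][[CF]CF][CF]CF][[[CF]CF][CF]CF][[CF]CF][CF]CF][[[[CF]CF][CF]CF][[CF]CF][CF]CF][[[CF]CF][CF]CF][[CF]CF][CF]CZ

Derivation:
Step 0: CZ
Step 1: [CF]CZ
Step 2: [[CF]CF][CF]CZ
Step 3: [[[CF]CF][CF]CF][[CF]CF][CF]CZ
Step 4: [[[[CF]CF][CF]CF][[CF]CF][CF]CF][[[CF]CF][CF]CF][[CF]CF][CF]CZ
Step 5: [[[[[CF]CF][CF]CF][[CF]CF][CF]CF][[[CF]CF][CF]CF][[CF]CF][CF]CF][[[[CF]CF][CF]CF][[CF]CF][CF]CF][[[CF]CF][CF]CF][[CF]CF][CF]CZ


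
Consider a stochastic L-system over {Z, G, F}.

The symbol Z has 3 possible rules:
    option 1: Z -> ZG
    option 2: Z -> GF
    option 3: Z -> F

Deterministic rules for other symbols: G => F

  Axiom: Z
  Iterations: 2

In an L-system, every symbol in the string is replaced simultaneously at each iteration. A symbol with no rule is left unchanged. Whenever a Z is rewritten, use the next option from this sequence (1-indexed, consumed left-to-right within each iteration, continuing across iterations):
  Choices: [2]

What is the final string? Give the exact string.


Answer: FF

Derivation:
Step 0: Z
Step 1: GF  (used choices [2])
Step 2: FF  (used choices [])


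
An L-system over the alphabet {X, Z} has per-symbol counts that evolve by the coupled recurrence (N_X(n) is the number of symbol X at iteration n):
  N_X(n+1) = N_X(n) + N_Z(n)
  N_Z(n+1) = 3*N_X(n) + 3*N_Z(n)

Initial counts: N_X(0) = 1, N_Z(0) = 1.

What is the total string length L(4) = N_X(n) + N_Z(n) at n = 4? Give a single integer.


Answer: 512

Derivation:
Step 0: N_X=1, N_Z=1, L=2
Step 1: N_X=2, N_Z=6, L=8
Step 2: N_X=8, N_Z=24, L=32
Step 3: N_X=32, N_Z=96, L=128
Step 4: N_X=128, N_Z=384, L=512


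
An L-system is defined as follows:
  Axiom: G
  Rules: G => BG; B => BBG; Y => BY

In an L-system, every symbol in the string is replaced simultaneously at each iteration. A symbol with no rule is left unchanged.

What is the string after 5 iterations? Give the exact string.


Step 0: G
Step 1: BG
Step 2: BBGBG
Step 3: BBGBBGBGBBGBG
Step 4: BBGBBGBGBBGBBGBGBBGBGBBGBBGBGBBGBG
Step 5: BBGBBGBGBBGBBGBGBBGBGBBGBBGBGBBGBBGBGBBGBGBBGBBGBGBBGBGBBGBBGBGBBGBBGBGBBGBGBBGBBGBGBBGBG

Answer: BBGBBGBGBBGBBGBGBBGBGBBGBBGBGBBGBBGBGBBGBGBBGBBGBGBBGBGBBGBBGBGBBGBBGBGBBGBGBBGBBGBGBBGBG


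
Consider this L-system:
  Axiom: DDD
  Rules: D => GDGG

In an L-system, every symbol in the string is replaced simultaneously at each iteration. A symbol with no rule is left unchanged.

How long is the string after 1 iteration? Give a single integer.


Step 0: length = 3
Step 1: length = 12

Answer: 12


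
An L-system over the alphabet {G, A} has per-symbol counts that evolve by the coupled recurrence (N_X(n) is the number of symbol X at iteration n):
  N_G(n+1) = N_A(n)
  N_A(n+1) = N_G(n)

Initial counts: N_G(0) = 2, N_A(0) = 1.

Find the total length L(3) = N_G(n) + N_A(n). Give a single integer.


Step 0: N_G=2, N_A=1, L=3
Step 1: N_G=1, N_A=2, L=3
Step 2: N_G=2, N_A=1, L=3
Step 3: N_G=1, N_A=2, L=3

Answer: 3


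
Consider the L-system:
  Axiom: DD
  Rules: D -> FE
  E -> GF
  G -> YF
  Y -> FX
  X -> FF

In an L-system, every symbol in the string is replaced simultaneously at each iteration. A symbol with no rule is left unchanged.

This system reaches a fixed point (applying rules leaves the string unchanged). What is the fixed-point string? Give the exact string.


Step 0: DD
Step 1: FEFE
Step 2: FGFFGF
Step 3: FYFFFYFF
Step 4: FFXFFFFXFF
Step 5: FFFFFFFFFFFF
Step 6: FFFFFFFFFFFF  (unchanged — fixed point at step 5)

Answer: FFFFFFFFFFFF


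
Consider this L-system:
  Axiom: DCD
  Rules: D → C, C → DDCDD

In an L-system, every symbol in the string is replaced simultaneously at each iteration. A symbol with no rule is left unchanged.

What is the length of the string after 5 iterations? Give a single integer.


Step 0: length = 3
Step 1: length = 7
Step 2: length = 19
Step 3: length = 47
Step 4: length = 123
Step 5: length = 311

Answer: 311


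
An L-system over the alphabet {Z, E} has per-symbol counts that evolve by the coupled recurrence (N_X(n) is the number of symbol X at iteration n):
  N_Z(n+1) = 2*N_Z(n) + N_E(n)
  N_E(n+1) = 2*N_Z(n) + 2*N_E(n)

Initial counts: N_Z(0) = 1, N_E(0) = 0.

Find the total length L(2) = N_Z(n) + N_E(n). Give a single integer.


Step 0: N_Z=1, N_E=0, L=1
Step 1: N_Z=2, N_E=2, L=4
Step 2: N_Z=6, N_E=8, L=14

Answer: 14


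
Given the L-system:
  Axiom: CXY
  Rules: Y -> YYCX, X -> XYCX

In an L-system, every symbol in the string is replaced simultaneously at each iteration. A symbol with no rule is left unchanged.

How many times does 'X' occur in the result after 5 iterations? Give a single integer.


Step 0: CXY  (1 'X')
Step 1: CXYCXYYCX  (3 'X')
Step 2: CXYCXYYCXCXYCXYYCXYYCXCXYCX  (9 'X')
Step 3: CXYCXYYCXCXYCXYYCXYYCXCXYCXCXYCXYYCXCXYCXYYCXYYCXCXYCXYYCXYYCXCXYCXCXYCXYYCXCXYCX  (27 'X')
Step 4: CXYCXYYCXCXYCXYYCXYYCXCXYCXCXYCXYYCXCXYCXYYCXYYCXCXYCXYYCXYYCXCXYCXCXYCXYYCXCXYCXCXYCXYYCXCXYCXYYCXYYCXCXYCXCXYCXYYCXCXYCXYYCXYYCXCXYCXYYCXYYCXCXYCXCXYCXYYCXCXYCXYYCXYYCXCXYCXYYCXYYCXCXYCXCXYCXYYCXCXYCXCXYCXYYCXCXYCXYYCXYYCXCXYCXCXYCXYYCXCXYCX  (81 'X')
Step 5: CXYCXYYCXCXYCXYYCXYYCXCXYCXCXYCXYYCXCXYCXYYCXYYCXCXYCXYYCXYYCXCXYCXCXYCXYYCXCXYCXCXYCXYYCXCXYCXYYCXYYCXCXYCXCXYCXYYCXCXYCXYYCXYYCXCXYCXYYCXYYCXCXYCXCXYCXYYCXCXYCXYYCXYYCXCXYCXYYCXYYCXCXYCXCXYCXYYCXCXYCXCXYCXYYCXCXYCXYYCXYYCXCXYCXCXYCXYYCXCXYCXCXYCXYYCXCXYCXYYCXYYCXCXYCXCXYCXYYCXCXYCXYYCXYYCXCXYCXYYCXYYCXCXYCXCXYCXYYCXCXYCXCXYCXYYCXCXYCXYYCXYYCXCXYCXCXYCXYYCXCXYCXYYCXYYCXCXYCXYYCXYYCXCXYCXCXYCXYYCXCXYCXYYCXYYCXCXYCXYYCXYYCXCXYCXCXYCXYYCXCXYCXCXYCXYYCXCXYCXYYCXYYCXCXYCXCXYCXYYCXCXYCXYYCXYYCXCXYCXYYCXYYCXCXYCXCXYCXYYCXCXYCXYYCXYYCXCXYCXYYCXYYCXCXYCXCXYCXYYCXCXYCXCXYCXYYCXCXYCXYYCXYYCXCXYCXCXYCXYYCXCXYCXCXYCXYYCXCXYCXYYCXYYCXCXYCXCXYCXYYCXCXYCXYYCXYYCXCXYCXYYCXYYCXCXYCXCXYCXYYCXCXYCXCXYCXYYCXCXYCXYYCXYYCXCXYCXCXYCXYYCXCXYCX  (243 'X')

Answer: 243


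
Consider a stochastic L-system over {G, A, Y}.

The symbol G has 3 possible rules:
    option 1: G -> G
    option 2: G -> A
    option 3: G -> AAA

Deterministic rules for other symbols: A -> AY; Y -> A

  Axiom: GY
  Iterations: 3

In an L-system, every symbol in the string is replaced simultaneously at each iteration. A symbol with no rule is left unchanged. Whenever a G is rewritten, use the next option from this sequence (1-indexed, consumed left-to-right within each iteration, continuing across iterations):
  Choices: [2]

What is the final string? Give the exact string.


Step 0: GY
Step 1: AA  (used choices [2])
Step 2: AYAY  (used choices [])
Step 3: AYAAYA  (used choices [])

Answer: AYAAYA


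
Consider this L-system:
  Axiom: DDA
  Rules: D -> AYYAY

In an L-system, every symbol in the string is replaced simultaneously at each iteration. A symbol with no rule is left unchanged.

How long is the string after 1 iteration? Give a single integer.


Step 0: length = 3
Step 1: length = 11

Answer: 11


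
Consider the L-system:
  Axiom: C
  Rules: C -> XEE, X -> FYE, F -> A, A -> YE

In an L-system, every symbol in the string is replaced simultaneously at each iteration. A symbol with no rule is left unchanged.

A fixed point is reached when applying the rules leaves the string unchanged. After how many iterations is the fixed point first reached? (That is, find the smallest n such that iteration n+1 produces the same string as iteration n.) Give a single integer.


Answer: 4

Derivation:
Step 0: C
Step 1: XEE
Step 2: FYEEE
Step 3: AYEEE
Step 4: YEYEEE
Step 5: YEYEEE  (unchanged — fixed point at step 4)


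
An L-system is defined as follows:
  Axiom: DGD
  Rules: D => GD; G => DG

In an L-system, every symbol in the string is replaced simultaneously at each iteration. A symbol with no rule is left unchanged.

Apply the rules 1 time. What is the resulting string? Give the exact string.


Answer: GDDGGD

Derivation:
Step 0: DGD
Step 1: GDDGGD


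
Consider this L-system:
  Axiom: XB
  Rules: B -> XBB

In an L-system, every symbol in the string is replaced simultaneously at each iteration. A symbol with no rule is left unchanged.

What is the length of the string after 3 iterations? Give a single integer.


Answer: 16

Derivation:
Step 0: length = 2
Step 1: length = 4
Step 2: length = 8
Step 3: length = 16


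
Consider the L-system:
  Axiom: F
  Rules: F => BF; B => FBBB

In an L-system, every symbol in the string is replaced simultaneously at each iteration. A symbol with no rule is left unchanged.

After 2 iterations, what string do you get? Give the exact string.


Step 0: F
Step 1: BF
Step 2: FBBBBF

Answer: FBBBBF


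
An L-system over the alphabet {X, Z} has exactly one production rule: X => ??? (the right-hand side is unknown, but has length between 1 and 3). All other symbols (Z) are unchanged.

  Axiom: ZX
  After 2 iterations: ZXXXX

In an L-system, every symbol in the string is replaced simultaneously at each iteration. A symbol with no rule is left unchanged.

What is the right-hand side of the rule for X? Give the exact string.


Trying X => XX:
  Step 0: ZX
  Step 1: ZXX
  Step 2: ZXXXX
Matches the given result.

Answer: XX


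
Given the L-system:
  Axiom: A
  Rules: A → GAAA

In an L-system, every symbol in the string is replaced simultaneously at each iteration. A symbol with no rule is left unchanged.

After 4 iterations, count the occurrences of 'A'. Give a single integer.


Step 0: A  (1 'A')
Step 1: GAAA  (3 'A')
Step 2: GGAAAGAAAGAAA  (9 'A')
Step 3: GGGAAAGAAAGAAAGGAAAGAAAGAAAGGAAAGAAAGAAA  (27 'A')
Step 4: GGGGAAAGAAAGAAAGGAAAGAAAGAAAGGAAAGAAAGAAAGGGAAAGAAAGAAAGGAAAGAAAGAAAGGAAAGAAAGAAAGGGAAAGAAAGAAAGGAAAGAAAGAAAGGAAAGAAAGAAA  (81 'A')

Answer: 81


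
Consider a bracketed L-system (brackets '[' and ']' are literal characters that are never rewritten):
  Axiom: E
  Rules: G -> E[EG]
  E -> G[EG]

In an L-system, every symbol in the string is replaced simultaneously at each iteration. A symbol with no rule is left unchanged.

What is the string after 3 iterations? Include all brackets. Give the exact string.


Step 0: E
Step 1: G[EG]
Step 2: E[EG][G[EG]E[EG]]
Step 3: G[EG][G[EG]E[EG]][E[EG][G[EG]E[EG]]G[EG][G[EG]E[EG]]]

Answer: G[EG][G[EG]E[EG]][E[EG][G[EG]E[EG]]G[EG][G[EG]E[EG]]]


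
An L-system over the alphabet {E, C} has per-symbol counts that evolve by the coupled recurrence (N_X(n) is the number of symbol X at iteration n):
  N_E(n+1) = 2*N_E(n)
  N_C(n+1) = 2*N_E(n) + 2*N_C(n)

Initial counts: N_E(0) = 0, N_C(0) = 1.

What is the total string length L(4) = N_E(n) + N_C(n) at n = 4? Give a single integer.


Step 0: N_E=0, N_C=1, L=1
Step 1: N_E=0, N_C=2, L=2
Step 2: N_E=0, N_C=4, L=4
Step 3: N_E=0, N_C=8, L=8
Step 4: N_E=0, N_C=16, L=16

Answer: 16


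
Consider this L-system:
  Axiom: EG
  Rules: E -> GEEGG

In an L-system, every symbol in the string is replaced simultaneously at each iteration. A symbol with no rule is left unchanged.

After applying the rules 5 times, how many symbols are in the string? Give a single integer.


Step 0: length = 2
Step 1: length = 6
Step 2: length = 14
Step 3: length = 30
Step 4: length = 62
Step 5: length = 126

Answer: 126


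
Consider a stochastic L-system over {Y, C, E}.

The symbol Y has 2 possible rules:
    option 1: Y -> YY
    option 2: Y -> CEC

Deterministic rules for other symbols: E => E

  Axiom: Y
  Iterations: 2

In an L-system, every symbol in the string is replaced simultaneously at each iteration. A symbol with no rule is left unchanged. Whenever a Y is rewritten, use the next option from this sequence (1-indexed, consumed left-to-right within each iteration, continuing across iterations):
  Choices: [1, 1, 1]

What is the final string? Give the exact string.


Step 0: Y
Step 1: YY  (used choices [1])
Step 2: YYYY  (used choices [1, 1])

Answer: YYYY


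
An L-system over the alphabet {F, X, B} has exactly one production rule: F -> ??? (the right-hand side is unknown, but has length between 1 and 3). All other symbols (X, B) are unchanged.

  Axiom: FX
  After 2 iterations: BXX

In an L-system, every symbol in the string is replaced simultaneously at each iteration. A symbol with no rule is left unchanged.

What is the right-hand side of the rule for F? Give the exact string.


Answer: BX

Derivation:
Trying F -> BX:
  Step 0: FX
  Step 1: BXX
  Step 2: BXX
Matches the given result.
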